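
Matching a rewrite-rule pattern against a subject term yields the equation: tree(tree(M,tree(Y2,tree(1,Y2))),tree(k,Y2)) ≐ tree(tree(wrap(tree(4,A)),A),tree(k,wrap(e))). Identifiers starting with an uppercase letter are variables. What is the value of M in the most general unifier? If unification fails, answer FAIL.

wrap(tree(4,tree(wrap(e),tree(1,wrap(e)))))

Decompose tree/2: tree(M,tree(Y2,tree(1,Y2))) ≐ tree(wrap(tree(4,A)),A),  tree(k,Y2) ≐ tree(k,wrap(e)).
Decompose tree/2: M ≐ wrap(tree(4,A)),  tree(Y2,tree(1,Y2)) ≐ A.
Bind M := wrap(tree(4,A)); no other remaining equation mentions M.
Bind A := tree(Y2,tree(1,Y2)); no other remaining equation mentions A. Substituting into the earlier binding gives M := wrap(tree(4,tree(Y2,tree(1,Y2)))).
Decompose tree/2: k ≐ k,  Y2 ≐ wrap(e).
Delete trivial equation k ≐ k.
Bind Y2 := wrap(e). Substituting into the earlier bindings gives M := wrap(tree(4,tree(wrap(e),tree(1,wrap(e))))), A := tree(wrap(e),tree(1,wrap(e))).
MGU = { M -> wrap(tree(4,tree(wrap(e),tree(1,wrap(e))))), A -> tree(wrap(e),tree(1,wrap(e))), Y2 -> wrap(e) }, so M -> wrap(tree(4,tree(wrap(e),tree(1,wrap(e))))).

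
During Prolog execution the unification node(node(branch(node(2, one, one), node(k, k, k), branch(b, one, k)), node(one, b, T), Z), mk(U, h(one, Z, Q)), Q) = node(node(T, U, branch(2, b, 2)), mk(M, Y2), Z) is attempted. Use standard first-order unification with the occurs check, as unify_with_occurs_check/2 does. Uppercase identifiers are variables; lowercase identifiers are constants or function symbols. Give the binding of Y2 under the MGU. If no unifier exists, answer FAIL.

h(one, branch(2, b, 2), branch(2, b, 2))

Decompose node/3: node(branch(node(2, one, one), node(k, k, k), branch(b, one, k)), node(one, b, T), Z) = node(T, U, branch(2, b, 2)),  mk(U, h(one, Z, Q)) = mk(M, Y2),  Q = Z.
Decompose node/3: branch(node(2, one, one), node(k, k, k), branch(b, one, k)) = T,  node(one, b, T) = U,  Z = branch(2, b, 2).
Bind T := branch(node(2, one, one), node(k, k, k), branch(b, one, k)); substituting into the one remaining equation that mentions T gives: node(one, b, branch(node(2, one, one), node(k, k, k), branch(b, one, k))) = U.
Bind U := node(one, b, branch(node(2, one, one), node(k, k, k), branch(b, one, k))); substituting into the one remaining equation that mentions U gives: mk(node(one, b, branch(node(2, one, one), node(k, k, k), branch(b, one, k))), h(one, Z, Q)) = mk(M, Y2).
Bind Z := branch(2, b, 2); substituting into the remaining equations gives: mk(node(one, b, branch(node(2, one, one), node(k, k, k), branch(b, one, k))), h(one, branch(2, b, 2), Q)) = mk(M, Y2),  Q = branch(2, b, 2).
Decompose mk/2: node(one, b, branch(node(2, one, one), node(k, k, k), branch(b, one, k))) = M,  h(one, branch(2, b, 2), Q) = Y2.
Bind M := node(one, b, branch(node(2, one, one), node(k, k, k), branch(b, one, k))); no other remaining equation mentions M.
Bind Y2 := h(one, branch(2, b, 2), Q); no other remaining equation mentions Y2.
Bind Q := branch(2, b, 2). Substituting into the earlier binding gives Y2 := h(one, branch(2, b, 2), branch(2, b, 2)).
MGU = { T = branch(node(2, one, one), node(k, k, k), branch(b, one, k)), U = node(one, b, branch(node(2, one, one), node(k, k, k), branch(b, one, k))), Z = branch(2, b, 2), M = node(one, b, branch(node(2, one, one), node(k, k, k), branch(b, one, k))), Y2 = h(one, branch(2, b, 2), branch(2, b, 2)), Q = branch(2, b, 2) }, so Y2 = h(one, branch(2, b, 2), branch(2, b, 2)).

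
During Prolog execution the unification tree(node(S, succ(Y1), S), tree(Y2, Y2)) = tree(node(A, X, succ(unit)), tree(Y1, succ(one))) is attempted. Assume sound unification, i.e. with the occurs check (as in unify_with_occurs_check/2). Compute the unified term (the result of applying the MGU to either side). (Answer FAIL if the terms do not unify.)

Decompose tree/2: node(S, succ(Y1), S) = node(A, X, succ(unit)),  tree(Y2, Y2) = tree(Y1, succ(one)).
Decompose node/3: S = A,  succ(Y1) = X,  S = succ(unit).
Bind S := A; substituting into the one remaining equation that mentions S gives: A = succ(unit).
Bind X := succ(Y1); no other remaining equation mentions X.
Bind A := succ(unit); no other remaining equation mentions A. Substituting into the earlier binding gives S := succ(unit).
Decompose tree/2: Y2 = Y1,  Y2 = succ(one).
Bind Y2 := Y1; substituting into the remaining equation gives: Y1 = succ(one).
Bind Y1 := succ(one). Substituting into the earlier bindings gives X := succ(succ(one)), Y2 := succ(one).
Applying the MGU to either side gives tree(node(succ(unit), succ(succ(one)), succ(unit)), tree(succ(one), succ(one))).

tree(node(succ(unit), succ(succ(one)), succ(unit)), tree(succ(one), succ(one)))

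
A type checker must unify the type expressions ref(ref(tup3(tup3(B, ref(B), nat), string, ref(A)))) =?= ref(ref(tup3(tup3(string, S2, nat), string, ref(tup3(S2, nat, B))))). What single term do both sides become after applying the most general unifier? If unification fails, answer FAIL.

ref(ref(tup3(tup3(string, ref(string), nat), string, ref(tup3(ref(string), nat, string)))))

Decompose ref/1: ref(tup3(tup3(B, ref(B), nat), string, ref(A))) =?= ref(tup3(tup3(string, S2, nat), string, ref(tup3(S2, nat, B)))).
Decompose ref/1: tup3(tup3(B, ref(B), nat), string, ref(A)) =?= tup3(tup3(string, S2, nat), string, ref(tup3(S2, nat, B))).
Decompose tup3/3: tup3(B, ref(B), nat) =?= tup3(string, S2, nat),  string =?= string,  ref(A) =?= ref(tup3(S2, nat, B)).
Decompose tup3/3: B =?= string,  ref(B) =?= S2,  nat =?= nat.
Bind B := string; substituting into the 2 remaining equations that mention B gives: ref(string) =?= S2,  ref(A) =?= ref(tup3(S2, nat, string)).
Bind S2 := ref(string); substituting into the one remaining equation that mentions S2 gives: ref(A) =?= ref(tup3(ref(string), nat, string)).
Delete trivial equation nat =?= nat.
Delete trivial equation string =?= string.
Decompose ref/1: A =?= tup3(ref(string), nat, string).
Bind A := tup3(ref(string), nat, string).
Applying the MGU to either side gives ref(ref(tup3(tup3(string, ref(string), nat), string, ref(tup3(ref(string), nat, string))))).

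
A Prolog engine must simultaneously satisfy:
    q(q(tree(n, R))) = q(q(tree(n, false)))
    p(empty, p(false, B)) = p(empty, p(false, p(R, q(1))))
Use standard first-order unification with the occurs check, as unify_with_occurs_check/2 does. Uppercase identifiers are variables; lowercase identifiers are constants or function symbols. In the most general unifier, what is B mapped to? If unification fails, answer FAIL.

Decompose q/1: q(tree(n, R)) = q(tree(n, false)).
Decompose q/1: tree(n, R) = tree(n, false).
Decompose tree/2: n = n,  R = false.
Delete trivial equation n = n.
Bind R := false; substituting into the remaining equation gives: p(empty, p(false, B)) = p(empty, p(false, p(false, q(1)))).
Decompose p/2: empty = empty,  p(false, B) = p(false, p(false, q(1))).
Delete trivial equation empty = empty.
Decompose p/2: false = false,  B = p(false, q(1)).
Delete trivial equation false = false.
Bind B := p(false, q(1)).
MGU = { R -> false, B -> p(false, q(1)) }, so B -> p(false, q(1)).

p(false, q(1))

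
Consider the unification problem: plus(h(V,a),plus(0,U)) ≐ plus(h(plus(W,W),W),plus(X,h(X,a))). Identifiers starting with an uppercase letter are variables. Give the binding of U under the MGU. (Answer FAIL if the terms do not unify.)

h(0,a)

Decompose plus/2: h(V,a) ≐ h(plus(W,W),W),  plus(0,U) ≐ plus(X,h(X,a)).
Decompose h/2: V ≐ plus(W,W),  a ≐ W.
Bind V := plus(W,W); no other remaining equation mentions V.
Bind W := a; no other remaining equation mentions W. Substituting into the earlier binding gives V := plus(a,a).
Decompose plus/2: 0 ≐ X,  U ≐ h(X,a).
Bind X := 0; substituting into the remaining equation gives: U ≐ h(0,a).
Bind U := h(0,a).
MGU = { V -> plus(a,a), W -> a, X -> 0, U -> h(0,a) }, so U -> h(0,a).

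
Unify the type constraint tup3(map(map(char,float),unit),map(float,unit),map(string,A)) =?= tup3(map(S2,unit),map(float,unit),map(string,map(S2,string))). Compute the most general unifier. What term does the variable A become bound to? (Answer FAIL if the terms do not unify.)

Decompose tup3/3: map(map(char,float),unit) =?= map(S2,unit),  map(float,unit) =?= map(float,unit),  map(string,A) =?= map(string,map(S2,string)).
Decompose map/2: map(char,float) =?= S2,  unit =?= unit.
Bind S2 := map(char,float); substituting into the one remaining equation that mentions S2 gives: map(string,A) =?= map(string,map(map(char,float),string)).
Delete trivial equation unit =?= unit.
Delete trivial equation map(float,unit) =?= map(float,unit).
Decompose map/2: string =?= string,  A =?= map(map(char,float),string).
Delete trivial equation string =?= string.
Bind A := map(map(char,float),string).
MGU = { S2 := map(char,float), A := map(map(char,float),string) }, so A := map(map(char,float),string).

map(map(char,float),string)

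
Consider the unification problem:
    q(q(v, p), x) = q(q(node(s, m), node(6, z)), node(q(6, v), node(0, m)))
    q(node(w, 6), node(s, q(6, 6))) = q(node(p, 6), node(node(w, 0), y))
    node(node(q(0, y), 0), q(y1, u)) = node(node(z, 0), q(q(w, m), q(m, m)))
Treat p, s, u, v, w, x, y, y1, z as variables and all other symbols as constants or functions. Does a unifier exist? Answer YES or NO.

YES

Decompose q/2: q(v, p) = q(node(s, m), node(6, z)),  x = node(q(6, v), node(0, m)).
Decompose q/2: v = node(s, m),  p = node(6, z).
Bind v := node(s, m); substituting into the one remaining equation that mentions v gives: x = node(q(6, node(s, m)), node(0, m)).
Bind p := node(6, z); substituting into the one remaining equation that mentions p gives: q(node(w, 6), node(s, q(6, 6))) = q(node(node(6, z), 6), node(node(w, 0), y)).
Bind x := node(q(6, node(s, m)), node(0, m)); no other remaining equation mentions x.
Decompose q/2: node(w, 6) = node(node(6, z), 6),  node(s, q(6, 6)) = node(node(w, 0), y).
Decompose node/2: w = node(6, z),  6 = 6.
Bind w := node(6, z); substituting into the 2 remaining equations that mention w gives: node(s, q(6, 6)) = node(node(node(6, z), 0), y),  node(node(q(0, y), 0), q(y1, u)) = node(node(z, 0), q(q(node(6, z), m), q(m, m))).
Delete trivial equation 6 = 6.
Decompose node/2: s = node(node(6, z), 0),  q(6, 6) = y.
Bind s := node(node(6, z), 0); no other remaining equation mentions s. Substituting into the earlier bindings gives v := node(node(node(6, z), 0), m), x := node(q(6, node(node(node(6, z), 0), m)), node(0, m)).
Bind y := q(6, 6); substituting into the remaining equation gives: node(node(q(0, q(6, 6)), 0), q(y1, u)) = node(node(z, 0), q(q(node(6, z), m), q(m, m))).
Decompose node/2: node(q(0, q(6, 6)), 0) = node(z, 0),  q(y1, u) = q(q(node(6, z), m), q(m, m)).
Decompose node/2: q(0, q(6, 6)) = z,  0 = 0.
Bind z := q(0, q(6, 6)); substituting into the one remaining equation that mentions z gives: q(y1, u) = q(q(node(6, q(0, q(6, 6))), m), q(m, m)). Substituting into the earlier bindings gives v := node(node(node(6, q(0, q(6, 6))), 0), m), p := node(6, q(0, q(6, 6))), x := node(q(6, node(node(node(6, q(0, q(6, 6))), 0), m)), node(0, m)), w := node(6, q(0, q(6, 6))), s := node(node(6, q(0, q(6, 6))), 0).
Delete trivial equation 0 = 0.
Decompose q/2: y1 = q(node(6, q(0, q(6, 6))), m),  u = q(m, m).
Bind y1 := q(node(6, q(0, q(6, 6))), m); no other remaining equation mentions y1.
Bind u := q(m, m).
No equations remain and no clash or occurs-check failure arose, so a unifier exists.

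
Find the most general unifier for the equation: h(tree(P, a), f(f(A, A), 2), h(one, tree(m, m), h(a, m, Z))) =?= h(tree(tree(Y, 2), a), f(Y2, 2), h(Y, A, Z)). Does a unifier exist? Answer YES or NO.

Decompose h/3: tree(P, a) =?= tree(tree(Y, 2), a),  f(f(A, A), 2) =?= f(Y2, 2),  h(one, tree(m, m), h(a, m, Z)) =?= h(Y, A, Z).
Decompose tree/2: P =?= tree(Y, 2),  a =?= a.
Bind P := tree(Y, 2); no other remaining equation mentions P.
Delete trivial equation a =?= a.
Decompose f/2: f(A, A) =?= Y2,  2 =?= 2.
Bind Y2 := f(A, A); no other remaining equation mentions Y2.
Delete trivial equation 2 =?= 2.
Decompose h/3: one =?= Y,  tree(m, m) =?= A,  h(a, m, Z) =?= Z.
Bind Y := one; no other remaining equation mentions Y. Substituting into the earlier binding gives P := tree(one, 2).
Bind A := tree(m, m); no other remaining equation mentions A. Substituting into the earlier binding gives Y2 := f(tree(m, m), tree(m, m)).
Occurs check fails: Z occurs in h(a, m, Z); the equation Z =?= h(a, m, Z) has no finite solution.

NO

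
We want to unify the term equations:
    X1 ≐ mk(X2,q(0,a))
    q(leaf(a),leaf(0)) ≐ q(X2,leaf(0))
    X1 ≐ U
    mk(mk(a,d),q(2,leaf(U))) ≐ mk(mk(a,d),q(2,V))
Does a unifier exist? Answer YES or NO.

Bind X1 := mk(X2,q(0,a)); substituting into the one remaining equation that mentions X1 gives: mk(X2,q(0,a)) ≐ U.
Decompose q/2: leaf(a) ≐ X2,  leaf(0) ≐ leaf(0).
Bind X2 := leaf(a); substituting into the one remaining equation that mentions X2 gives: mk(leaf(a),q(0,a)) ≐ U. Substituting into the earlier binding gives X1 := mk(leaf(a),q(0,a)).
Delete trivial equation leaf(0) ≐ leaf(0).
Bind U := mk(leaf(a),q(0,a)); substituting into the remaining equation gives: mk(mk(a,d),q(2,leaf(mk(leaf(a),q(0,a))))) ≐ mk(mk(a,d),q(2,V)).
Decompose mk/2: mk(a,d) ≐ mk(a,d),  q(2,leaf(mk(leaf(a),q(0,a)))) ≐ q(2,V).
Delete trivial equation mk(a,d) ≐ mk(a,d).
Decompose q/2: 2 ≐ 2,  leaf(mk(leaf(a),q(0,a))) ≐ V.
Delete trivial equation 2 ≐ 2.
Bind V := leaf(mk(leaf(a),q(0,a))).
No equations remain and no clash or occurs-check failure arose, so a unifier exists.

YES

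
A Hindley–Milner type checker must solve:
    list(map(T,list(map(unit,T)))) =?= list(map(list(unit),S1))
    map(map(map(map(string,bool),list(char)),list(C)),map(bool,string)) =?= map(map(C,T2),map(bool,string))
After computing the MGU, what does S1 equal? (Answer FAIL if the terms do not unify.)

list(map(unit,list(unit)))

Decompose list/1: map(T,list(map(unit,T))) =?= map(list(unit),S1).
Decompose map/2: T =?= list(unit),  list(map(unit,T)) =?= S1.
Bind T := list(unit); substituting into the one remaining equation that mentions T gives: list(map(unit,list(unit))) =?= S1.
Bind S1 := list(map(unit,list(unit))); no other remaining equation mentions S1.
Decompose map/2: map(map(map(string,bool),list(char)),list(C)) =?= map(C,T2),  map(bool,string) =?= map(bool,string).
Decompose map/2: map(map(string,bool),list(char)) =?= C,  list(C) =?= T2.
Bind C := map(map(string,bool),list(char)); substituting into the one remaining equation that mentions C gives: list(map(map(string,bool),list(char))) =?= T2.
Bind T2 := list(map(map(string,bool),list(char))); no other remaining equation mentions T2.
Delete trivial equation map(bool,string) =?= map(bool,string).
MGU = { T ↦ list(unit), S1 ↦ list(map(unit,list(unit))), C ↦ map(map(string,bool),list(char)), T2 ↦ list(map(map(string,bool),list(char))) }, so S1 ↦ list(map(unit,list(unit))).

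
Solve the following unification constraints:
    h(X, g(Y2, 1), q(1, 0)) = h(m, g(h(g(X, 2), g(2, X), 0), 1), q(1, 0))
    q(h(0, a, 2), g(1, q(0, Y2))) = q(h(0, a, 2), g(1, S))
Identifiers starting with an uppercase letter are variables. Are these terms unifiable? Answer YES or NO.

YES

Decompose h/3: X = m,  g(Y2, 1) = g(h(g(X, 2), g(2, X), 0), 1),  q(1, 0) = q(1, 0).
Bind X := m; substituting into the one remaining equation that mentions X gives: g(Y2, 1) = g(h(g(m, 2), g(2, m), 0), 1).
Decompose g/2: Y2 = h(g(m, 2), g(2, m), 0),  1 = 1.
Bind Y2 := h(g(m, 2), g(2, m), 0); substituting into the one remaining equation that mentions Y2 gives: q(h(0, a, 2), g(1, q(0, h(g(m, 2), g(2, m), 0)))) = q(h(0, a, 2), g(1, S)).
Delete trivial equation 1 = 1.
Delete trivial equation q(1, 0) = q(1, 0).
Decompose q/2: h(0, a, 2) = h(0, a, 2),  g(1, q(0, h(g(m, 2), g(2, m), 0))) = g(1, S).
Delete trivial equation h(0, a, 2) = h(0, a, 2).
Decompose g/2: 1 = 1,  q(0, h(g(m, 2), g(2, m), 0)) = S.
Delete trivial equation 1 = 1.
Bind S := q(0, h(g(m, 2), g(2, m), 0)).
No equations remain and no clash or occurs-check failure arose, so a unifier exists.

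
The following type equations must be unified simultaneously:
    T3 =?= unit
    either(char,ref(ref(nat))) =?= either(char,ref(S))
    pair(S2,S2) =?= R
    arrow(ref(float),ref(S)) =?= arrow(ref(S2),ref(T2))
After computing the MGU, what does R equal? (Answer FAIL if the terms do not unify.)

pair(float,float)

Bind T3 := unit; no other remaining equation mentions T3.
Decompose either/2: char =?= char,  ref(ref(nat)) =?= ref(S).
Delete trivial equation char =?= char.
Decompose ref/1: ref(nat) =?= S.
Bind S := ref(nat); substituting into the one remaining equation that mentions S gives: arrow(ref(float),ref(ref(nat))) =?= arrow(ref(S2),ref(T2)).
Bind R := pair(S2,S2); no other remaining equation mentions R.
Decompose arrow/2: ref(float) =?= ref(S2),  ref(ref(nat)) =?= ref(T2).
Decompose ref/1: float =?= S2.
Bind S2 := float; no other remaining equation mentions S2. Substituting into the earlier binding gives R := pair(float,float).
Decompose ref/1: ref(nat) =?= T2.
Bind T2 := ref(nat).
MGU = { T3 ↦ unit, S ↦ ref(nat), R ↦ pair(float,float), S2 ↦ float, T2 ↦ ref(nat) }, so R ↦ pair(float,float).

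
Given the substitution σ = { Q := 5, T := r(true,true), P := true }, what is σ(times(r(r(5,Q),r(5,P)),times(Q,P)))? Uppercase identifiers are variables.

times(r(r(5,5),r(5,true)),times(5,true))

Replace each occurrence of Q with 5.
Replace each occurrence of P with true.
Result: times(r(r(5,5),r(5,true)),times(5,true)).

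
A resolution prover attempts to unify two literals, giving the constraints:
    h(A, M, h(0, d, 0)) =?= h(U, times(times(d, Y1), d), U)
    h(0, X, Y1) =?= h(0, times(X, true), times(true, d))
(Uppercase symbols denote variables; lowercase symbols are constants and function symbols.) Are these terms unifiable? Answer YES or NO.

NO

Decompose h/3: A =?= U,  M =?= times(times(d, Y1), d),  h(0, d, 0) =?= U.
Bind A := U; no other remaining equation mentions A.
Bind M := times(times(d, Y1), d); no other remaining equation mentions M.
Bind U := h(0, d, 0); no other remaining equation mentions U. Substituting into the earlier binding gives A := h(0, d, 0).
Decompose h/3: 0 =?= 0,  X =?= times(X, true),  Y1 =?= times(true, d).
Delete trivial equation 0 =?= 0.
Occurs check fails: X occurs in times(X, true); the equation X =?= times(X, true) has no finite solution.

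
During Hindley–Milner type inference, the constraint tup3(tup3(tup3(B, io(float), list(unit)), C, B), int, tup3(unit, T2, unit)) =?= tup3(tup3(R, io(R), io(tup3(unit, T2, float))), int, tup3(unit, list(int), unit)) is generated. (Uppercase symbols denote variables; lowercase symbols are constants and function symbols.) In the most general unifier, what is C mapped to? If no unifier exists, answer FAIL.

io(tup3(io(tup3(unit, list(int), float)), io(float), list(unit)))

Decompose tup3/3: tup3(tup3(B, io(float), list(unit)), C, B) =?= tup3(R, io(R), io(tup3(unit, T2, float))),  int =?= int,  tup3(unit, T2, unit) =?= tup3(unit, list(int), unit).
Decompose tup3/3: tup3(B, io(float), list(unit)) =?= R,  C =?= io(R),  B =?= io(tup3(unit, T2, float)).
Bind R := tup3(B, io(float), list(unit)); substituting into the one remaining equation that mentions R gives: C =?= io(tup3(B, io(float), list(unit))).
Bind C := io(tup3(B, io(float), list(unit))); no other remaining equation mentions C.
Bind B := io(tup3(unit, T2, float)); no other remaining equation mentions B. Substituting into the earlier bindings gives R := tup3(io(tup3(unit, T2, float)), io(float), list(unit)), C := io(tup3(io(tup3(unit, T2, float)), io(float), list(unit))).
Delete trivial equation int =?= int.
Decompose tup3/3: unit =?= unit,  T2 =?= list(int),  unit =?= unit.
Delete trivial equation unit =?= unit.
Bind T2 := list(int); no other remaining equation mentions T2. Substituting into the earlier bindings gives R := tup3(io(tup3(unit, list(int), float)), io(float), list(unit)), C := io(tup3(io(tup3(unit, list(int), float)), io(float), list(unit))), B := io(tup3(unit, list(int), float)).
Delete trivial equation unit =?= unit.
MGU = { R ↦ tup3(io(tup3(unit, list(int), float)), io(float), list(unit)), C ↦ io(tup3(io(tup3(unit, list(int), float)), io(float), list(unit))), B ↦ io(tup3(unit, list(int), float)), T2 ↦ list(int) }, so C ↦ io(tup3(io(tup3(unit, list(int), float)), io(float), list(unit))).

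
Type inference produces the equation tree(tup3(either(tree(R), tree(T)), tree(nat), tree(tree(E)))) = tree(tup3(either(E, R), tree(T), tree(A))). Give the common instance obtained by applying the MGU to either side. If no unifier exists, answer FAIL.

Decompose tree/1: tup3(either(tree(R), tree(T)), tree(nat), tree(tree(E))) = tup3(either(E, R), tree(T), tree(A)).
Decompose tup3/3: either(tree(R), tree(T)) = either(E, R),  tree(nat) = tree(T),  tree(tree(E)) = tree(A).
Decompose either/2: tree(R) = E,  tree(T) = R.
Bind E := tree(R); substituting into the one remaining equation that mentions E gives: tree(tree(tree(R))) = tree(A).
Bind R := tree(T); substituting into the one remaining equation that mentions R gives: tree(tree(tree(tree(T)))) = tree(A). Substituting into the earlier binding gives E := tree(tree(T)).
Decompose tree/1: nat = T.
Bind T := nat; substituting into the remaining equation gives: tree(tree(tree(tree(nat)))) = tree(A). Substituting into the earlier bindings gives E := tree(tree(nat)), R := tree(nat).
Decompose tree/1: tree(tree(tree(nat))) = A.
Bind A := tree(tree(tree(nat))).
Applying the MGU to either side gives tree(tup3(either(tree(tree(nat)), tree(nat)), tree(nat), tree(tree(tree(tree(nat)))))).

tree(tup3(either(tree(tree(nat)), tree(nat)), tree(nat), tree(tree(tree(tree(nat))))))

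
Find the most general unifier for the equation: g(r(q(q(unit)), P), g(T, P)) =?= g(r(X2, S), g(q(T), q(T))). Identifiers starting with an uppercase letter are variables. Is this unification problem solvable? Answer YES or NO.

NO

Decompose g/2: r(q(q(unit)), P) =?= r(X2, S),  g(T, P) =?= g(q(T), q(T)).
Decompose r/2: q(q(unit)) =?= X2,  P =?= S.
Bind X2 := q(q(unit)); no other remaining equation mentions X2.
Bind P := S; substituting into the remaining equation gives: g(T, S) =?= g(q(T), q(T)).
Decompose g/2: T =?= q(T),  S =?= q(T).
Occurs check fails: T occurs in q(T); the equation T =?= q(T) has no finite solution.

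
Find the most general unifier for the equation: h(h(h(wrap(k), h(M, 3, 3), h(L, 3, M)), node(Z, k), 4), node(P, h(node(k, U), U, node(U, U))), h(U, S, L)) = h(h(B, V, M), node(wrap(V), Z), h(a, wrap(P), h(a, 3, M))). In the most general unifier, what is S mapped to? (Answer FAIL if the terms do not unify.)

Decompose h/3: h(h(wrap(k), h(M, 3, 3), h(L, 3, M)), node(Z, k), 4) = h(B, V, M),  node(P, h(node(k, U), U, node(U, U))) = node(wrap(V), Z),  h(U, S, L) = h(a, wrap(P), h(a, 3, M)).
Decompose h/3: h(wrap(k), h(M, 3, 3), h(L, 3, M)) = B,  node(Z, k) = V,  4 = M.
Bind B := h(wrap(k), h(M, 3, 3), h(L, 3, M)); no other remaining equation mentions B.
Bind V := node(Z, k); substituting into the one remaining equation that mentions V gives: node(P, h(node(k, U), U, node(U, U))) = node(wrap(node(Z, k)), Z).
Bind M := 4; substituting into the one remaining equation that mentions M gives: h(U, S, L) = h(a, wrap(P), h(a, 3, 4)). Substituting into the earlier binding gives B := h(wrap(k), h(4, 3, 3), h(L, 3, 4)).
Decompose node/2: P = wrap(node(Z, k)),  h(node(k, U), U, node(U, U)) = Z.
Bind P := wrap(node(Z, k)); substituting into the one remaining equation that mentions P gives: h(U, S, L) = h(a, wrap(wrap(node(Z, k))), h(a, 3, 4)).
Bind Z := h(node(k, U), U, node(U, U)); substituting into the remaining equation gives: h(U, S, L) = h(a, wrap(wrap(node(h(node(k, U), U, node(U, U)), k))), h(a, 3, 4)). Substituting into the earlier bindings gives V := node(h(node(k, U), U, node(U, U)), k), P := wrap(node(h(node(k, U), U, node(U, U)), k)).
Decompose h/3: U = a,  S = wrap(wrap(node(h(node(k, U), U, node(U, U)), k))),  L = h(a, 3, 4).
Bind U := a; substituting into the one remaining equation that mentions U gives: S = wrap(wrap(node(h(node(k, a), a, node(a, a)), k))). Substituting into the earlier bindings gives V := node(h(node(k, a), a, node(a, a)), k), P := wrap(node(h(node(k, a), a, node(a, a)), k)), Z := h(node(k, a), a, node(a, a)).
Bind S := wrap(wrap(node(h(node(k, a), a, node(a, a)), k))); no other remaining equation mentions S.
Bind L := h(a, 3, 4). Substituting into the earlier binding gives B := h(wrap(k), h(4, 3, 3), h(h(a, 3, 4), 3, 4)).
MGU = { B -> h(wrap(k), h(4, 3, 3), h(h(a, 3, 4), 3, 4)), V -> node(h(node(k, a), a, node(a, a)), k), M -> 4, P -> wrap(node(h(node(k, a), a, node(a, a)), k)), Z -> h(node(k, a), a, node(a, a)), U -> a, S -> wrap(wrap(node(h(node(k, a), a, node(a, a)), k))), L -> h(a, 3, 4) }, so S -> wrap(wrap(node(h(node(k, a), a, node(a, a)), k))).

wrap(wrap(node(h(node(k, a), a, node(a, a)), k)))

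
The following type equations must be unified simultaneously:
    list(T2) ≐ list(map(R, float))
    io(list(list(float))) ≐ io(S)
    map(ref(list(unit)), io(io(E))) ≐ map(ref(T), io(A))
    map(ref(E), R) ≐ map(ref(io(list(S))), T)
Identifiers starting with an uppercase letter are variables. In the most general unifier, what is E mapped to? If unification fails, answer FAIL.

io(list(list(list(float))))

Decompose list/1: T2 ≐ map(R, float).
Bind T2 := map(R, float); no other remaining equation mentions T2.
Decompose io/1: list(list(float)) ≐ S.
Bind S := list(list(float)); substituting into the one remaining equation that mentions S gives: map(ref(E), R) ≐ map(ref(io(list(list(list(float))))), T).
Decompose map/2: ref(list(unit)) ≐ ref(T),  io(io(E)) ≐ io(A).
Decompose ref/1: list(unit) ≐ T.
Bind T := list(unit); substituting into the one remaining equation that mentions T gives: map(ref(E), R) ≐ map(ref(io(list(list(list(float))))), list(unit)).
Decompose io/1: io(E) ≐ A.
Bind A := io(E); no other remaining equation mentions A.
Decompose map/2: ref(E) ≐ ref(io(list(list(list(float))))),  R ≐ list(unit).
Decompose ref/1: E ≐ io(list(list(list(float)))).
Bind E := io(list(list(list(float)))); no other remaining equation mentions E. Substituting into the earlier binding gives A := io(io(list(list(list(float))))).
Bind R := list(unit). Substituting into the earlier binding gives T2 := map(list(unit), float).
MGU = { T2 ↦ map(list(unit), float), S ↦ list(list(float)), T ↦ list(unit), A ↦ io(io(list(list(list(float))))), E ↦ io(list(list(list(float)))), R ↦ list(unit) }, so E ↦ io(list(list(list(float)))).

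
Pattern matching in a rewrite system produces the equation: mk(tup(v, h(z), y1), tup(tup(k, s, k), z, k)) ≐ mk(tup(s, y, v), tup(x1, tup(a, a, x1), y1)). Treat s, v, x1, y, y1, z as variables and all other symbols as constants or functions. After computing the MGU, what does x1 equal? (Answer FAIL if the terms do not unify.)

tup(k, k, k)

Decompose mk/2: tup(v, h(z), y1) ≐ tup(s, y, v),  tup(tup(k, s, k), z, k) ≐ tup(x1, tup(a, a, x1), y1).
Decompose tup/3: v ≐ s,  h(z) ≐ y,  y1 ≐ v.
Bind v := s; substituting into the one remaining equation that mentions v gives: y1 ≐ s.
Bind y := h(z); no other remaining equation mentions y.
Bind y1 := s; substituting into the remaining equation gives: tup(tup(k, s, k), z, k) ≐ tup(x1, tup(a, a, x1), s).
Decompose tup/3: tup(k, s, k) ≐ x1,  z ≐ tup(a, a, x1),  k ≐ s.
Bind x1 := tup(k, s, k); substituting into the one remaining equation that mentions x1 gives: z ≐ tup(a, a, tup(k, s, k)).
Bind z := tup(a, a, tup(k, s, k)); no other remaining equation mentions z. Substituting into the earlier binding gives y := h(tup(a, a, tup(k, s, k))).
Bind s := k. Substituting into the earlier bindings gives v := k, y := h(tup(a, a, tup(k, k, k))), y1 := k, x1 := tup(k, k, k), z := tup(a, a, tup(k, k, k)).
MGU = { v := k, y := h(tup(a, a, tup(k, k, k))), y1 := k, x1 := tup(k, k, k), z := tup(a, a, tup(k, k, k)), s := k }, so x1 := tup(k, k, k).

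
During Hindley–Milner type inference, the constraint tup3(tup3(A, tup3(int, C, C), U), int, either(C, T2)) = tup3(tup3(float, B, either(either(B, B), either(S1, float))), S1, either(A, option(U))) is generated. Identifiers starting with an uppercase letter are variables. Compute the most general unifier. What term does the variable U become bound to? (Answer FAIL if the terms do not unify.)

Decompose tup3/3: tup3(A, tup3(int, C, C), U) = tup3(float, B, either(either(B, B), either(S1, float))),  int = S1,  either(C, T2) = either(A, option(U)).
Decompose tup3/3: A = float,  tup3(int, C, C) = B,  U = either(either(B, B), either(S1, float)).
Bind A := float; substituting into the one remaining equation that mentions A gives: either(C, T2) = either(float, option(U)).
Bind B := tup3(int, C, C); substituting into the one remaining equation that mentions B gives: U = either(either(tup3(int, C, C), tup3(int, C, C)), either(S1, float)).
Bind U := either(either(tup3(int, C, C), tup3(int, C, C)), either(S1, float)); substituting into the one remaining equation that mentions U gives: either(C, T2) = either(float, option(either(either(tup3(int, C, C), tup3(int, C, C)), either(S1, float)))).
Bind S1 := int; substituting into the remaining equation gives: either(C, T2) = either(float, option(either(either(tup3(int, C, C), tup3(int, C, C)), either(int, float)))). Substituting into the earlier binding gives U := either(either(tup3(int, C, C), tup3(int, C, C)), either(int, float)).
Decompose either/2: C = float,  T2 = option(either(either(tup3(int, C, C), tup3(int, C, C)), either(int, float))).
Bind C := float; substituting into the remaining equation gives: T2 = option(either(either(tup3(int, float, float), tup3(int, float, float)), either(int, float))). Substituting into the earlier bindings gives B := tup3(int, float, float), U := either(either(tup3(int, float, float), tup3(int, float, float)), either(int, float)).
Bind T2 := option(either(either(tup3(int, float, float), tup3(int, float, float)), either(int, float))).
MGU = { A ↦ float, B ↦ tup3(int, float, float), U ↦ either(either(tup3(int, float, float), tup3(int, float, float)), either(int, float)), S1 ↦ int, C ↦ float, T2 ↦ option(either(either(tup3(int, float, float), tup3(int, float, float)), either(int, float))) }, so U ↦ either(either(tup3(int, float, float), tup3(int, float, float)), either(int, float)).

either(either(tup3(int, float, float), tup3(int, float, float)), either(int, float))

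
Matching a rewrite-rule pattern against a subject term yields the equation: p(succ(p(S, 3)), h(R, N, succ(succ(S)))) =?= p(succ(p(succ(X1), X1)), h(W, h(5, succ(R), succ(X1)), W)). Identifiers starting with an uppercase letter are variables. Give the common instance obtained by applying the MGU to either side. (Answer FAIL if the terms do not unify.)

Decompose p/2: succ(p(S, 3)) =?= succ(p(succ(X1), X1)),  h(R, N, succ(succ(S))) =?= h(W, h(5, succ(R), succ(X1)), W).
Decompose succ/1: p(S, 3) =?= p(succ(X1), X1).
Decompose p/2: S =?= succ(X1),  3 =?= X1.
Bind S := succ(X1); substituting into the one remaining equation that mentions S gives: h(R, N, succ(succ(succ(X1)))) =?= h(W, h(5, succ(R), succ(X1)), W).
Bind X1 := 3; substituting into the remaining equation gives: h(R, N, succ(succ(succ(3)))) =?= h(W, h(5, succ(R), succ(3)), W). Substituting into the earlier binding gives S := succ(3).
Decompose h/3: R =?= W,  N =?= h(5, succ(R), succ(3)),  succ(succ(succ(3))) =?= W.
Bind R := W; substituting into the one remaining equation that mentions R gives: N =?= h(5, succ(W), succ(3)).
Bind N := h(5, succ(W), succ(3)); no other remaining equation mentions N.
Bind W := succ(succ(succ(3))). Substituting into the earlier bindings gives R := succ(succ(succ(3))), N := h(5, succ(succ(succ(succ(3)))), succ(3)).
Applying the MGU to either side gives p(succ(p(succ(3), 3)), h(succ(succ(succ(3))), h(5, succ(succ(succ(succ(3)))), succ(3)), succ(succ(succ(3))))).

p(succ(p(succ(3), 3)), h(succ(succ(succ(3))), h(5, succ(succ(succ(succ(3)))), succ(3)), succ(succ(succ(3)))))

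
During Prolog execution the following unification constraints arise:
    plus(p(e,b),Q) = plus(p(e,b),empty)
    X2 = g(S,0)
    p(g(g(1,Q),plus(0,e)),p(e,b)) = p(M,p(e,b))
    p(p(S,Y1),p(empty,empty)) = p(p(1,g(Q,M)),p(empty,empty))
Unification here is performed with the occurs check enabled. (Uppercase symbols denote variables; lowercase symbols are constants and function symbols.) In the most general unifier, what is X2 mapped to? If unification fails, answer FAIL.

Decompose plus/2: p(e,b) = p(e,b),  Q = empty.
Delete trivial equation p(e,b) = p(e,b).
Bind Q := empty; substituting into the 2 remaining equations that mention Q gives: p(g(g(1,empty),plus(0,e)),p(e,b)) = p(M,p(e,b)),  p(p(S,Y1),p(empty,empty)) = p(p(1,g(empty,M)),p(empty,empty)).
Bind X2 := g(S,0); no other remaining equation mentions X2.
Decompose p/2: g(g(1,empty),plus(0,e)) = M,  p(e,b) = p(e,b).
Bind M := g(g(1,empty),plus(0,e)); substituting into the one remaining equation that mentions M gives: p(p(S,Y1),p(empty,empty)) = p(p(1,g(empty,g(g(1,empty),plus(0,e)))),p(empty,empty)).
Delete trivial equation p(e,b) = p(e,b).
Decompose p/2: p(S,Y1) = p(1,g(empty,g(g(1,empty),plus(0,e)))),  p(empty,empty) = p(empty,empty).
Decompose p/2: S = 1,  Y1 = g(empty,g(g(1,empty),plus(0,e))).
Bind S := 1; no other remaining equation mentions S. Substituting into the earlier binding gives X2 := g(1,0).
Bind Y1 := g(empty,g(g(1,empty),plus(0,e))); no other remaining equation mentions Y1.
Delete trivial equation p(empty,empty) = p(empty,empty).
MGU = { Q -> empty, X2 -> g(1,0), M -> g(g(1,empty),plus(0,e)), S -> 1, Y1 -> g(empty,g(g(1,empty),plus(0,e))) }, so X2 -> g(1,0).

g(1,0)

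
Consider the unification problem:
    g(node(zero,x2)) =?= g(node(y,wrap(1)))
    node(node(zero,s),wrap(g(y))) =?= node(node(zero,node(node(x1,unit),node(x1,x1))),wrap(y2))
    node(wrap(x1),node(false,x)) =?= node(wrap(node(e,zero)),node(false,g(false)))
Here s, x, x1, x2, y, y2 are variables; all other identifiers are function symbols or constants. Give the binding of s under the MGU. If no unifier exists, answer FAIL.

Decompose g/1: node(zero,x2) =?= node(y,wrap(1)).
Decompose node/2: zero =?= y,  x2 =?= wrap(1).
Bind y := zero; substituting into the one remaining equation that mentions y gives: node(node(zero,s),wrap(g(zero))) =?= node(node(zero,node(node(x1,unit),node(x1,x1))),wrap(y2)).
Bind x2 := wrap(1); no other remaining equation mentions x2.
Decompose node/2: node(zero,s) =?= node(zero,node(node(x1,unit),node(x1,x1))),  wrap(g(zero)) =?= wrap(y2).
Decompose node/2: zero =?= zero,  s =?= node(node(x1,unit),node(x1,x1)).
Delete trivial equation zero =?= zero.
Bind s := node(node(x1,unit),node(x1,x1)); no other remaining equation mentions s.
Decompose wrap/1: g(zero) =?= y2.
Bind y2 := g(zero); no other remaining equation mentions y2.
Decompose node/2: wrap(x1) =?= wrap(node(e,zero)),  node(false,x) =?= node(false,g(false)).
Decompose wrap/1: x1 =?= node(e,zero).
Bind x1 := node(e,zero); no other remaining equation mentions x1. Substituting into the earlier binding gives s := node(node(node(e,zero),unit),node(node(e,zero),node(e,zero))).
Decompose node/2: false =?= false,  x =?= g(false).
Delete trivial equation false =?= false.
Bind x := g(false).
MGU = { y := zero, x2 := wrap(1), s := node(node(node(e,zero),unit),node(node(e,zero),node(e,zero))), y2 := g(zero), x1 := node(e,zero), x := g(false) }, so s := node(node(node(e,zero),unit),node(node(e,zero),node(e,zero))).

node(node(node(e,zero),unit),node(node(e,zero),node(e,zero)))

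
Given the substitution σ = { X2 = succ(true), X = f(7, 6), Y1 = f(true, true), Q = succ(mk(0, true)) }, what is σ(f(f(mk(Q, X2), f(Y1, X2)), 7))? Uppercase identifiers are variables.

f(f(mk(succ(mk(0, true)), succ(true)), f(f(true, true), succ(true))), 7)

Replace each occurrence of X2 with succ(true).
Replace each occurrence of Y1 with f(true, true).
Replace each occurrence of Q with succ(mk(0, true)).
Result: f(f(mk(succ(mk(0, true)), succ(true)), f(f(true, true), succ(true))), 7).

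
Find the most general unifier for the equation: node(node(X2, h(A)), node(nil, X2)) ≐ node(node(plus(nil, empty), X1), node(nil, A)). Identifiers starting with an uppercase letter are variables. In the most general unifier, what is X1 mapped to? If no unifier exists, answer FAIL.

h(plus(nil, empty))

Decompose node/2: node(X2, h(A)) ≐ node(plus(nil, empty), X1),  node(nil, X2) ≐ node(nil, A).
Decompose node/2: X2 ≐ plus(nil, empty),  h(A) ≐ X1.
Bind X2 := plus(nil, empty); substituting into the one remaining equation that mentions X2 gives: node(nil, plus(nil, empty)) ≐ node(nil, A).
Bind X1 := h(A); no other remaining equation mentions X1.
Decompose node/2: nil ≐ nil,  plus(nil, empty) ≐ A.
Delete trivial equation nil ≐ nil.
Bind A := plus(nil, empty). Substituting into the earlier binding gives X1 := h(plus(nil, empty)).
MGU = { X2 := plus(nil, empty), X1 := h(plus(nil, empty)), A := plus(nil, empty) }, so X1 := h(plus(nil, empty)).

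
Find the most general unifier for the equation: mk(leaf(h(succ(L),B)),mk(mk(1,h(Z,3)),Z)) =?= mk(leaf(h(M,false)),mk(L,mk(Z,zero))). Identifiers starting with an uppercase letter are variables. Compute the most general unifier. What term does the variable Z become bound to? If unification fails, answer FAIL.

Decompose mk/2: leaf(h(succ(L),B)) =?= leaf(h(M,false)),  mk(mk(1,h(Z,3)),Z) =?= mk(L,mk(Z,zero)).
Decompose leaf/1: h(succ(L),B) =?= h(M,false).
Decompose h/2: succ(L) =?= M,  B =?= false.
Bind M := succ(L); no other remaining equation mentions M.
Bind B := false; no other remaining equation mentions B.
Decompose mk/2: mk(1,h(Z,3)) =?= L,  Z =?= mk(Z,zero).
Bind L := mk(1,h(Z,3)); no other remaining equation mentions L. Substituting into the earlier binding gives M := succ(mk(1,h(Z,3))).
Occurs check fails: Z occurs in mk(Z,zero); the equation Z =?= mk(Z,zero) has no finite solution.

FAIL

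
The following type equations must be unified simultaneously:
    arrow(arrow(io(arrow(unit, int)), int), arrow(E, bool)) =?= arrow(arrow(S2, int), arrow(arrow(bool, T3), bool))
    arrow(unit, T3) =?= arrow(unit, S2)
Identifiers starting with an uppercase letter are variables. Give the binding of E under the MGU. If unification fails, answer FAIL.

arrow(bool, io(arrow(unit, int)))

Decompose arrow/2: arrow(io(arrow(unit, int)), int) =?= arrow(S2, int),  arrow(E, bool) =?= arrow(arrow(bool, T3), bool).
Decompose arrow/2: io(arrow(unit, int)) =?= S2,  int =?= int.
Bind S2 := io(arrow(unit, int)); substituting into the one remaining equation that mentions S2 gives: arrow(unit, T3) =?= arrow(unit, io(arrow(unit, int))).
Delete trivial equation int =?= int.
Decompose arrow/2: E =?= arrow(bool, T3),  bool =?= bool.
Bind E := arrow(bool, T3); no other remaining equation mentions E.
Delete trivial equation bool =?= bool.
Decompose arrow/2: unit =?= unit,  T3 =?= io(arrow(unit, int)).
Delete trivial equation unit =?= unit.
Bind T3 := io(arrow(unit, int)). Substituting into the earlier binding gives E := arrow(bool, io(arrow(unit, int))).
MGU = { S2 := io(arrow(unit, int)), E := arrow(bool, io(arrow(unit, int))), T3 := io(arrow(unit, int)) }, so E := arrow(bool, io(arrow(unit, int))).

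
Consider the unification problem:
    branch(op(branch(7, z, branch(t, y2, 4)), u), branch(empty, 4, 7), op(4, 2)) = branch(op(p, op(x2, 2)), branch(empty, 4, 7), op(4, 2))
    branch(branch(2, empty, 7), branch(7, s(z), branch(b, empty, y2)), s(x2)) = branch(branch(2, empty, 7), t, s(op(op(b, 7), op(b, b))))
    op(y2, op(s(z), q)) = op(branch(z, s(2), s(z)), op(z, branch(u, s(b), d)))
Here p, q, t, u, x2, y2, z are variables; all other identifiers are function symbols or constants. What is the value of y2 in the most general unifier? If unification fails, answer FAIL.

FAIL

Decompose branch/3: op(branch(7, z, branch(t, y2, 4)), u) = op(p, op(x2, 2)),  branch(empty, 4, 7) = branch(empty, 4, 7),  op(4, 2) = op(4, 2).
Decompose op/2: branch(7, z, branch(t, y2, 4)) = p,  u = op(x2, 2).
Bind p := branch(7, z, branch(t, y2, 4)); no other remaining equation mentions p.
Bind u := op(x2, 2); substituting into the one remaining equation that mentions u gives: op(y2, op(s(z), q)) = op(branch(z, s(2), s(z)), op(z, branch(op(x2, 2), s(b), d))).
Delete trivial equation branch(empty, 4, 7) = branch(empty, 4, 7).
Delete trivial equation op(4, 2) = op(4, 2).
Decompose branch/3: branch(2, empty, 7) = branch(2, empty, 7),  branch(7, s(z), branch(b, empty, y2)) = t,  s(x2) = s(op(op(b, 7), op(b, b))).
Delete trivial equation branch(2, empty, 7) = branch(2, empty, 7).
Bind t := branch(7, s(z), branch(b, empty, y2)); no other remaining equation mentions t. Substituting into the earlier binding gives p := branch(7, z, branch(branch(7, s(z), branch(b, empty, y2)), y2, 4)).
Decompose s/1: x2 = op(op(b, 7), op(b, b)).
Bind x2 := op(op(b, 7), op(b, b)); substituting into the remaining equation gives: op(y2, op(s(z), q)) = op(branch(z, s(2), s(z)), op(z, branch(op(op(op(b, 7), op(b, b)), 2), s(b), d))). Substituting into the earlier binding gives u := op(op(op(b, 7), op(b, b)), 2).
Decompose op/2: y2 = branch(z, s(2), s(z)),  op(s(z), q) = op(z, branch(op(op(op(b, 7), op(b, b)), 2), s(b), d)).
Bind y2 := branch(z, s(2), s(z)); no other remaining equation mentions y2. Substituting into the earlier bindings gives p := branch(7, z, branch(branch(7, s(z), branch(b, empty, branch(z, s(2), s(z)))), branch(z, s(2), s(z)), 4)), t := branch(7, s(z), branch(b, empty, branch(z, s(2), s(z)))).
Decompose op/2: s(z) = z,  q = branch(op(op(op(b, 7), op(b, b)), 2), s(b), d).
Occurs check fails: z occurs in s(z); the equation z = s(z) has no finite solution.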